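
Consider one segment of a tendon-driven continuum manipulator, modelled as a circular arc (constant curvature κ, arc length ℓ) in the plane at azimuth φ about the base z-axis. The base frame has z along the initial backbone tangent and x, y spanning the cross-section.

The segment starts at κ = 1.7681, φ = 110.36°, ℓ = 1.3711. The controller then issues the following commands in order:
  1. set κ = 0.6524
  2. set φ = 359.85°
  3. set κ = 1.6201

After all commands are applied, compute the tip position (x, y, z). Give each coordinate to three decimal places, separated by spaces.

initial: κ=1.7681, φ=110.36°, ℓ=1.3711
cmd 1: set κ=0.6524 → (κ,φ,ℓ)=(0.6524,110.36°,1.3711) → tip=(-0.1995,0.5376,1.1954)
cmd 2: set φ=359.85° → (κ,φ,ℓ)=(0.6524,359.85°,1.3711) → tip=(0.5734,-0.0015,1.1954)
cmd 3: set κ=1.6201 → (κ,φ,ℓ)=(1.6201,359.85°,1.3711) → tip=(0.9910,-0.0026,0.4912)

0.991 -0.003 0.491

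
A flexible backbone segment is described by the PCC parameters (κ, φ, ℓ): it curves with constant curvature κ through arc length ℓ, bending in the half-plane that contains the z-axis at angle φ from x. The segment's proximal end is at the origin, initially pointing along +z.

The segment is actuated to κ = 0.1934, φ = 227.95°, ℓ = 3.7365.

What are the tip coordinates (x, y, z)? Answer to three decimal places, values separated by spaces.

-0.866 -0.960 3.420

θ = κ·ℓ = 0.1934 × 3.7365 = 0.72264 rad
ρ = (1 − cos θ)/κ = (1 − 0.75006)/0.1934 = 1.29233
z = sin θ / κ = 0.66137/0.1934 = 3.41968
x = ρ cos φ = 1.29233 × cos(227.95°) = -0.86558
y = ρ sin φ = 1.29233 × sin(227.95°) = -0.95964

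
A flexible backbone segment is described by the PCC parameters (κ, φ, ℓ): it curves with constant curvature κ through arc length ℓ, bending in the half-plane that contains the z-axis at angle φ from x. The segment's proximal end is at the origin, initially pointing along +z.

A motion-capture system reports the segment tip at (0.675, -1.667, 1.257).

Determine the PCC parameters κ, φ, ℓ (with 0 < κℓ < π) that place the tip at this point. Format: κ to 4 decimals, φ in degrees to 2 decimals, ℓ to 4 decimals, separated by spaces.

0.7471 292.04 2.5721

ρ = √(x²+y²) = √(0.675² + -1.667²) = 1.79848
φ = atan2(y, x) mod 360° = atan2(-1.667, 0.675) = 292.0440°
|p|² = ρ² + z² = 1.79848² + 1.257² = 4.81456
κ = 2ρ / |p|² = 2×1.79848 / 4.81456 = 0.74710
θ = 2·atan2(ρ, z) = 2·atan2(1.79848, 1.257) = 1.92158 rad
ℓ = θ/κ = 1.92158/0.74710 = 2.57206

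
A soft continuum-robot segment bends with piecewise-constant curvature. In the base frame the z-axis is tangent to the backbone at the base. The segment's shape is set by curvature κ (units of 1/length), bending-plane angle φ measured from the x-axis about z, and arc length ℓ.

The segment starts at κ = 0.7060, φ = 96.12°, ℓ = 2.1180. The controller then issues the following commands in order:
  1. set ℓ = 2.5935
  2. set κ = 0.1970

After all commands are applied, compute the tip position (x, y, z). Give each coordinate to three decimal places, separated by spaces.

-0.069 0.645 2.482

initial: κ=0.7060, φ=96.12°, ℓ=2.1180
cmd 1: set ℓ=2.5935 → (κ,φ,ℓ)=(0.7060,96.12°,2.5935) → tip=(-0.1899,1.7707,1.3687)
cmd 2: set κ=0.1970 → (κ,φ,ℓ)=(0.1970,96.12°,2.5935) → tip=(-0.0691,0.6446,2.4821)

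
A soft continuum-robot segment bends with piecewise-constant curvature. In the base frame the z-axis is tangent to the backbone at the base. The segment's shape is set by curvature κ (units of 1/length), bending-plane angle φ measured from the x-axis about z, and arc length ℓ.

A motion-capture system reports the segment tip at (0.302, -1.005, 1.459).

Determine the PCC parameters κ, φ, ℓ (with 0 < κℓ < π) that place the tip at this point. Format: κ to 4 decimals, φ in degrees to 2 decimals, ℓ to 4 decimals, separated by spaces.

0.6498 286.73 1.9192

ρ = √(x²+y²) = √(0.302² + -1.005²) = 1.04939
φ = atan2(y, x) mod 360° = atan2(-1.005, 0.302) = 286.7254°
|p|² = ρ² + z² = 1.04939² + 1.459² = 3.22991
κ = 2ρ / |p|² = 2×1.04939 / 3.22991 = 0.64980
θ = 2·atan2(ρ, z) = 2·atan2(1.04939, 1.459) = 1.24707 rad
ℓ = θ/κ = 1.24707/0.64980 = 1.91916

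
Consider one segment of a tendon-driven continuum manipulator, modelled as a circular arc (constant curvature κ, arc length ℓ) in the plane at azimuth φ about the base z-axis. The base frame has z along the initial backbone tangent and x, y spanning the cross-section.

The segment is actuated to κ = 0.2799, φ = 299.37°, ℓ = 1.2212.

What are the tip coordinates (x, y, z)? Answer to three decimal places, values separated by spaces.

0.101 -0.180 1.198

θ = κ·ℓ = 0.2799 × 1.2212 = 0.34181 rad
ρ = (1 − cos θ)/κ = (1 − 0.94215)/0.2799 = 0.20669
z = sin θ / κ = 0.33520/0.2799 = 1.19756
x = ρ cos φ = 0.20669 × cos(299.37°) = 0.10137
y = ρ sin φ = 0.20669 × sin(299.37°) = -0.18012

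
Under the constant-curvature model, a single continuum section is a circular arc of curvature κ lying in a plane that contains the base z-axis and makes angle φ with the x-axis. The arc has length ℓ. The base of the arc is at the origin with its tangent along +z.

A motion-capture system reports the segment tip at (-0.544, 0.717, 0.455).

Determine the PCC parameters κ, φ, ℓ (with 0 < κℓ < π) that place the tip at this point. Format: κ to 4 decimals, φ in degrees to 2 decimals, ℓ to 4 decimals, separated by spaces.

1.7699 127.19 1.2461

ρ = √(x²+y²) = √(-0.544² + 0.717²) = 0.90001
φ = atan2(y, x) mod 360° = atan2(0.717, -0.544) = 127.1882°
|p|² = ρ² + z² = 0.90001² + 0.455² = 1.01705
κ = 2ρ / |p|² = 2×0.90001 / 1.01705 = 1.76985
θ = 2·atan2(ρ, z) = 2·atan2(0.90001, 0.455) = 2.20544 rad
ℓ = θ/κ = 2.20544/1.76985 = 1.24612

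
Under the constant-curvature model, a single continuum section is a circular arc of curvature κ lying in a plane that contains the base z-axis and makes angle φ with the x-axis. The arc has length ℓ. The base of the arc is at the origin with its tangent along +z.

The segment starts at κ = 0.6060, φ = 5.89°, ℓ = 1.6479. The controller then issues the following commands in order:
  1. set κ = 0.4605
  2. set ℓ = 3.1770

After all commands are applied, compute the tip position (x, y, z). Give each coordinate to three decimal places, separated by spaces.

initial: κ=0.6060, φ=5.89°, ℓ=1.6479
cmd 1: set κ=0.4605 → (κ,φ,ℓ)=(0.4605,5.89°,1.6479) → tip=(0.5927,0.0611,1.4942)
cmd 2: set ℓ=3.1770 → (κ,φ,ℓ)=(0.4605,5.89°,3.1770) → tip=(1.9277,0.1989,2.1590)

1.928 0.199 2.159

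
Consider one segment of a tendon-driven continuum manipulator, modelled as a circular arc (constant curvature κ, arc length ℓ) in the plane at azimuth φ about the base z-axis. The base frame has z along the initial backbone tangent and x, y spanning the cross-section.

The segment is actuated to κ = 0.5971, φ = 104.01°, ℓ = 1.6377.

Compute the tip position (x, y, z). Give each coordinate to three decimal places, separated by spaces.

-0.179 0.717 1.389

θ = κ·ℓ = 0.5971 × 1.6377 = 0.97787 rad
ρ = (1 − cos θ)/κ = (1 − 0.55879)/0.5971 = 0.73892
z = sin θ / κ = 0.82931/0.5971 = 1.38890
x = ρ cos φ = 0.73892 × cos(104.01°) = -0.17889
y = ρ sin φ = 0.73892 × sin(104.01°) = 0.71694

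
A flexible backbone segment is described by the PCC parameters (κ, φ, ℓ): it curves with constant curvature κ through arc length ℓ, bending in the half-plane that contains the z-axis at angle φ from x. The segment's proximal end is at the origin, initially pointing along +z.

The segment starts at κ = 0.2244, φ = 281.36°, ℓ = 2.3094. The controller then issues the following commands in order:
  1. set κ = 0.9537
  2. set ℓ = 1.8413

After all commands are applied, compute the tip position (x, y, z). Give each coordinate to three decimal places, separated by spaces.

initial: κ=0.2244, φ=281.36°, ℓ=2.3094
cmd 1: set κ=0.9537 → (κ,φ,ℓ)=(0.9537,281.36°,2.3094) → tip=(0.3285,-1.6350,0.8462)
cmd 2: set ℓ=1.8413 → (κ,φ,ℓ)=(0.9537,281.36°,1.8413) → tip=(0.2446,-1.2174,1.0306)

0.245 -1.217 1.031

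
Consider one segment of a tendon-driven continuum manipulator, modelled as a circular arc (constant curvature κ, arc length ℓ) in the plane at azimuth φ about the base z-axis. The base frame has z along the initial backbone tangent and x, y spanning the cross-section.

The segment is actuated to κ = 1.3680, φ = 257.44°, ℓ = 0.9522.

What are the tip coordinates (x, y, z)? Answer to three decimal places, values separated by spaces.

-0.117 -0.524 0.705

θ = κ·ℓ = 1.3680 × 0.9522 = 1.30261 rad
ρ = (1 − cos θ)/κ = (1 − 0.26498)/1.3680 = 0.53729
z = sin θ / κ = 0.96425/1.3680 = 0.70486
x = ρ cos φ = 0.53729 × cos(257.44°) = -0.11684
y = ρ sin φ = 0.53729 × sin(257.44°) = -0.52443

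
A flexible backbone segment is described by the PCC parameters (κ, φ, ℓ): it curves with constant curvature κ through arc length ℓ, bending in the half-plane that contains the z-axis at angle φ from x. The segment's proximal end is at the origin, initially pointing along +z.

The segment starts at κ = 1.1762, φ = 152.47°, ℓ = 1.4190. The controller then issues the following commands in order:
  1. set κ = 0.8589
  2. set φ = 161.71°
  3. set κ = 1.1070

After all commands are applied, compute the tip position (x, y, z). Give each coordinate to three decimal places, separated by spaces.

initial: κ=1.1762, φ=152.47°, ℓ=1.4190
cmd 1: set κ=0.8589 → (κ,φ,ℓ)=(0.8589,152.47°,1.4190) → tip=(-0.6765,0.3526,1.0929)
cmd 2: set φ=161.71° → (κ,φ,ℓ)=(0.8589,161.71°,1.4190) → tip=(-0.7243,0.2394,1.0929)
cmd 3: set κ=1.1070 → (κ,φ,ℓ)=(1.1070,161.71°,1.4190) → tip=(-0.8577,0.2835,0.9033)

-0.858 0.284 0.903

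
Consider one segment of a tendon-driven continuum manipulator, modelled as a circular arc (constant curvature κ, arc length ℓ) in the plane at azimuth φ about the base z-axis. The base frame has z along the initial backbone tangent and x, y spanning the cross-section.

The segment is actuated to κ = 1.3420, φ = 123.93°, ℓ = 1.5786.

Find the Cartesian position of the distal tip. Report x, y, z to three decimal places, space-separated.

-0.633 0.940 0.636

θ = κ·ℓ = 1.3420 × 1.5786 = 2.11848 rad
ρ = (1 − cos θ)/κ = (1 − -0.52071)/1.3420 = 1.13317
z = sin θ / κ = 0.85373/1.3420 = 0.63616
x = ρ cos φ = 1.13317 × cos(123.93°) = -0.63251
y = ρ sin φ = 1.13317 × sin(123.93°) = 0.94021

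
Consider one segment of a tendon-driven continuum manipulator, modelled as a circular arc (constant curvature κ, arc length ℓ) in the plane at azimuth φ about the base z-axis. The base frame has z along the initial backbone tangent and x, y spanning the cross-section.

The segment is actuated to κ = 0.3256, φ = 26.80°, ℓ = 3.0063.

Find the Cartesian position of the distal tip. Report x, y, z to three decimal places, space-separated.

1.212 0.612 2.549

θ = κ·ℓ = 0.3256 × 3.0063 = 0.97885 rad
ρ = (1 − cos θ)/κ = (1 − 0.55798)/0.3256 = 1.35757
z = sin θ / κ = 0.82986/0.3256 = 2.54870
x = ρ cos φ = 1.35757 × cos(26.80°) = 1.21175
y = ρ sin φ = 1.35757 × sin(26.80°) = 0.61210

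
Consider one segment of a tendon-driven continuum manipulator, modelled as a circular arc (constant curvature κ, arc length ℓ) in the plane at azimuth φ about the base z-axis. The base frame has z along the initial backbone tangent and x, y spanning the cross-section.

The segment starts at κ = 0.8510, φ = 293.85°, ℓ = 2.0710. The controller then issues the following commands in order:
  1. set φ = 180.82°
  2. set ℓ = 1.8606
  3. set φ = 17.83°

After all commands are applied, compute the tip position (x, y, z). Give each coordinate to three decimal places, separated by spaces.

initial: κ=0.8510, φ=293.85°, ℓ=2.0710
cmd 1: set φ=180.82° → (κ,φ,ℓ)=(0.8510,180.82°,2.0710) → tip=(-1.3987,-0.0200,1.1536)
cmd 2: set ℓ=1.8606 → (κ,φ,ℓ)=(0.8510,180.82°,1.8606) → tip=(-1.1897,-0.0170,1.1750)
cmd 3: set φ=17.83° → (κ,φ,ℓ)=(0.8510,17.83°,1.8606) → tip=(1.1327,0.3643,1.1750)

1.133 0.364 1.175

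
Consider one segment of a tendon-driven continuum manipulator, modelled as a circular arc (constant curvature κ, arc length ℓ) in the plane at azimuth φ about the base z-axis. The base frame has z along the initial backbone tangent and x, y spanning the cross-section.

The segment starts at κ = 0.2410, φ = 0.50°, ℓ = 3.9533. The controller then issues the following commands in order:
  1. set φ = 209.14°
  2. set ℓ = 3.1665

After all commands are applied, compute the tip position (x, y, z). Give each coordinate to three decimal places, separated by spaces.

-1.005 -0.560 2.868

initial: κ=0.2410, φ=0.50°, ℓ=3.9533
cmd 1: set φ=209.14° → (κ,φ,ℓ)=(0.2410,209.14°,3.9533) → tip=(-1.5242,-0.8497,3.3818)
cmd 2: set ℓ=3.1665 → (κ,φ,ℓ)=(0.2410,209.14°,3.1665) → tip=(-1.0051,-0.5603,2.8680)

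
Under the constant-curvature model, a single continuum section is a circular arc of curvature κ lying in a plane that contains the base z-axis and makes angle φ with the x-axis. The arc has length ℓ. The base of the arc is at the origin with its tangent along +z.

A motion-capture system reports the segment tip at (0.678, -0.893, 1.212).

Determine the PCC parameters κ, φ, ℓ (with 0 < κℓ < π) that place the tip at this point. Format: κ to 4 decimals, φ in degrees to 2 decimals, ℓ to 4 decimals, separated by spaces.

0.8226 307.21 1.8150

ρ = √(x²+y²) = √(0.678² + -0.893²) = 1.12122
φ = atan2(y, x) mod 360° = atan2(-0.893, 0.678) = 307.2072°
|p|² = ρ² + z² = 1.12122² + 1.212² = 2.72608
κ = 2ρ / |p|² = 2×1.12122 / 2.72608 = 0.82259
θ = 2·atan2(ρ, z) = 2·atan2(1.12122, 1.212) = 1.49302 rad
ℓ = θ/κ = 1.49302/0.82259 = 1.81503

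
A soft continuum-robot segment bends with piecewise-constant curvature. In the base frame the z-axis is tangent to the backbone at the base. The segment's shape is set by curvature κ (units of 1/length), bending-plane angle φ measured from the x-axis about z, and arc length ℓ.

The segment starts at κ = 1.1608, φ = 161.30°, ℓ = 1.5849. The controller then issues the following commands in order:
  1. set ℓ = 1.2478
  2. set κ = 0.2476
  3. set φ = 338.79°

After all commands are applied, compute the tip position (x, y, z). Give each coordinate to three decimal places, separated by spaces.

0.178 -0.069 1.228

initial: κ=1.1608, φ=161.30°, ℓ=1.5849
cmd 1: set ℓ=1.2478 → (κ,φ,ℓ)=(1.1608,161.30°,1.2478) → tip=(-0.7164,0.2425,0.8550)
cmd 2: set κ=0.2476 → (κ,φ,ℓ)=(0.2476,161.30°,1.2478) → tip=(-0.1811,0.0613,1.2280)
cmd 3: set φ=338.79° → (κ,φ,ℓ)=(0.2476,338.79°,1.2478) → tip=(0.1783,-0.0692,1.2280)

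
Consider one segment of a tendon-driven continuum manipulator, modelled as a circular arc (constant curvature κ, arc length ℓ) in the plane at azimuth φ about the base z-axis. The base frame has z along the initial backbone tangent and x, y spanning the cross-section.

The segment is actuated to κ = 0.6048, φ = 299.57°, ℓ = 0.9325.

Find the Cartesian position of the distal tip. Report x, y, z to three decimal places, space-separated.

θ = κ·ℓ = 0.6048 × 0.9325 = 0.56398 rad
ρ = (1 − cos θ)/κ = (1 − 0.84514)/0.6048 = 0.25606
z = sin θ / κ = 0.53455/0.6048 = 0.88385
x = ρ cos φ = 0.25606 × cos(299.57°) = 0.12636
y = ρ sin φ = 0.25606 × sin(299.57°) = -0.22271

0.126 -0.223 0.884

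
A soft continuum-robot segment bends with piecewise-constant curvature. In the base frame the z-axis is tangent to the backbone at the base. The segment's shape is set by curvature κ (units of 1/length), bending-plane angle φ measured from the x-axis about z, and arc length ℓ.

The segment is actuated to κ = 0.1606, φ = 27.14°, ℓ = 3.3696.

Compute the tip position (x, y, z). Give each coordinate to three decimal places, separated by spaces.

0.792 0.406 3.208

θ = κ·ℓ = 0.1606 × 3.3696 = 0.54116 rad
ρ = (1 − cos θ)/κ = (1 − 0.85711)/0.1606 = 0.88971
z = sin θ / κ = 0.51513/0.1606 = 3.20753
x = ρ cos φ = 0.88971 × cos(27.14°) = 0.79175
y = ρ sin φ = 0.88971 × sin(27.14°) = 0.40585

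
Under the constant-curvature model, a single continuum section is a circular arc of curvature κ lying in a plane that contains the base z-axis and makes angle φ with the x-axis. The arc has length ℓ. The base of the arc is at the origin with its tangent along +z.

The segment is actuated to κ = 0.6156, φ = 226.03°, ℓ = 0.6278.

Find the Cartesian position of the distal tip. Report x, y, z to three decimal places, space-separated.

-0.083 -0.086 0.612

θ = κ·ℓ = 0.6156 × 0.6278 = 0.38647 rad
ρ = (1 − cos θ)/κ = (1 − 0.92624)/0.6156 = 0.11981
z = sin θ / κ = 0.37692/0.6156 = 0.61229
x = ρ cos φ = 0.11981 × cos(226.03°) = -0.08318
y = ρ sin φ = 0.11981 × sin(226.03°) = -0.08623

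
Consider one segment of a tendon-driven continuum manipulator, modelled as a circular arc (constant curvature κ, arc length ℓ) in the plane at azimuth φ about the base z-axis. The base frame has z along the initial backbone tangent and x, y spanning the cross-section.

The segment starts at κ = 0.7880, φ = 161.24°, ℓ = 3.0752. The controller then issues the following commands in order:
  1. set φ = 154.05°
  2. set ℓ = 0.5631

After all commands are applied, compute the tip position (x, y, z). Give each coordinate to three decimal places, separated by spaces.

initial: κ=0.7880, φ=161.24°, ℓ=3.0752
cmd 1: set φ=154.05° → (κ,φ,ℓ)=(0.7880,154.05°,3.0752) → tip=(-2.0002,0.9734,0.8352)
cmd 2: set ℓ=0.5631 → (κ,φ,ℓ)=(0.7880,154.05°,0.5631) → tip=(-0.1105,0.0538,0.5448)

-0.111 0.054 0.545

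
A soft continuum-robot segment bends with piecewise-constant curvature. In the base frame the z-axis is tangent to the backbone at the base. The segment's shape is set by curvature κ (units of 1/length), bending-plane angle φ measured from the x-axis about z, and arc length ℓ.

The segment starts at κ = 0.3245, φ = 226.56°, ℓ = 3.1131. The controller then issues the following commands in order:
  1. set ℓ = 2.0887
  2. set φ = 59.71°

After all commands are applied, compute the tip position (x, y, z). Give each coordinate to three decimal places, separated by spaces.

initial: κ=0.3245, φ=226.56°, ℓ=3.1131
cmd 1: set ℓ=2.0887 → (κ,φ,ℓ)=(0.3245,226.56°,2.0887) → tip=(-0.4684,-0.4946,1.9324)
cmd 2: set φ=59.71° → (κ,φ,ℓ)=(0.3245,59.71°,2.0887) → tip=(0.3436,0.5882,1.9324)

0.344 0.588 1.932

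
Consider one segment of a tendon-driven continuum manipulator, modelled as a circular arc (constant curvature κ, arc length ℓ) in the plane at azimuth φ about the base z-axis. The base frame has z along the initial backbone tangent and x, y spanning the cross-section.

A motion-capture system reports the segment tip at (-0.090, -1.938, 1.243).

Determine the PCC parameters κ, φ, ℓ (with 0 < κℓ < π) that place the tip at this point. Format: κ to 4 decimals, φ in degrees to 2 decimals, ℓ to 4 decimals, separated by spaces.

ρ = √(x²+y²) = √(-0.090² + -1.938²) = 1.94009
φ = atan2(y, x) mod 360° = atan2(-1.938, -0.090) = 267.3411°
|p|² = ρ² + z² = 1.94009² + 1.243² = 5.30899
κ = 2ρ / |p|² = 2×1.94009 / 5.30899 = 0.73087
θ = 2·atan2(ρ, z) = 2·atan2(1.94009, 1.243) = 2.00198 rad
ℓ = θ/κ = 2.00198/0.73087 = 2.73918

0.7309 267.34 2.7392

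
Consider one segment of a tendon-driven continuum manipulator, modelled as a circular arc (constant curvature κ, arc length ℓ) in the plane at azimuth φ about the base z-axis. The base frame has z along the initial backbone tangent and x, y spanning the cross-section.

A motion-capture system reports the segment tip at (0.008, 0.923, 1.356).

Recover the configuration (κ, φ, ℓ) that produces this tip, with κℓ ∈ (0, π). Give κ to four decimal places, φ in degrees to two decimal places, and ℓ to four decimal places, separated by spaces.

0.6861 89.50 1.7422

ρ = √(x²+y²) = √(0.008² + 0.923²) = 0.92303
φ = atan2(y, x) mod 360° = atan2(0.923, 0.008) = 89.5034°
|p|² = ρ² + z² = 0.92303² + 1.356² = 2.69073
κ = 2ρ / |p|² = 2×0.92303 / 2.69073 = 0.68609
θ = 2·atan2(ρ, z) = 2·atan2(0.92303, 1.356) = 1.19532 rad
ℓ = θ/κ = 1.19532/0.68609 = 1.74223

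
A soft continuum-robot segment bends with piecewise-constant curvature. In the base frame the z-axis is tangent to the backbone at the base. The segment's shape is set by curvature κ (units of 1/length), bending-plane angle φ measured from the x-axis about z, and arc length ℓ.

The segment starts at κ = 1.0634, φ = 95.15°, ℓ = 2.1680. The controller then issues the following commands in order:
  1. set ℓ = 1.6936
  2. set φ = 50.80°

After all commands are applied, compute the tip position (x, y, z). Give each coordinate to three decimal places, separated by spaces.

0.730 0.895 0.916

initial: κ=1.0634, φ=95.15°, ℓ=2.1680
cmd 1: set ℓ=1.6936 → (κ,φ,ℓ)=(1.0634,95.15°,1.6936) → tip=(-0.1037,1.1503,0.9156)
cmd 2: set φ=50.80° → (κ,φ,ℓ)=(1.0634,50.80°,1.6936) → tip=(0.7299,0.8950,0.9156)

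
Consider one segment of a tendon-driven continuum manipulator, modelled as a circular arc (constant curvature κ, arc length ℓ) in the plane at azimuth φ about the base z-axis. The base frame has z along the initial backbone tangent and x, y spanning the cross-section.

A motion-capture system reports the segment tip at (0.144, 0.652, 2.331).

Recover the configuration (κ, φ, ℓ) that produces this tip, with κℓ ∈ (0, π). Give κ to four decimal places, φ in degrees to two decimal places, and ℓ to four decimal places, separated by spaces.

ρ = √(x²+y²) = √(0.144² + 0.652²) = 0.66771
φ = atan2(y, x) mod 360° = atan2(0.652, 0.144) = 77.5457°
|p|² = ρ² + z² = 0.66771² + 2.331² = 5.87940
κ = 2ρ / |p|² = 2×0.66771 / 5.87940 = 0.22714
θ = 2·atan2(ρ, z) = 2·atan2(0.66771, 2.331) = 0.55796 rad
ℓ = θ/κ = 0.55796/0.22714 = 2.45649

0.2271 77.55 2.4565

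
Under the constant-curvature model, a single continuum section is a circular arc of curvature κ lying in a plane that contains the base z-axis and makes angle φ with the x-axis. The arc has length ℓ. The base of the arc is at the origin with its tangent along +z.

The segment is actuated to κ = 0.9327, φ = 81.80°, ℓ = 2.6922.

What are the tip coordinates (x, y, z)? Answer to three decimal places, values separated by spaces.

θ = κ·ℓ = 0.9327 × 2.6922 = 2.51101 rad
ρ = (1 − cos θ)/κ = (1 − -0.80769)/0.9327 = 1.93812
z = sin θ / κ = 0.58961/0.9327 = 0.63216
x = ρ cos φ = 1.93812 × cos(81.80°) = 0.27643
y = ρ sin φ = 1.93812 × sin(81.80°) = 1.91831

0.276 1.918 0.632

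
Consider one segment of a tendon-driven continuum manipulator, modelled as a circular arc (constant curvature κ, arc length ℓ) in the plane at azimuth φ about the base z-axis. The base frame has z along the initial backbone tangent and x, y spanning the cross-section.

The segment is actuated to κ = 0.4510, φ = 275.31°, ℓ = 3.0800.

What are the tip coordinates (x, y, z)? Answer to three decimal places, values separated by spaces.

θ = κ·ℓ = 0.4510 × 3.0800 = 1.38908 rad
ρ = (1 − cos θ)/κ = (1 − 0.18072)/0.4510 = 1.81659
z = sin θ / κ = 0.98353/0.4510 = 2.18079
x = ρ cos φ = 1.81659 × cos(275.31°) = 0.16812
y = ρ sin φ = 1.81659 × sin(275.31°) = -1.80879

0.168 -1.809 2.181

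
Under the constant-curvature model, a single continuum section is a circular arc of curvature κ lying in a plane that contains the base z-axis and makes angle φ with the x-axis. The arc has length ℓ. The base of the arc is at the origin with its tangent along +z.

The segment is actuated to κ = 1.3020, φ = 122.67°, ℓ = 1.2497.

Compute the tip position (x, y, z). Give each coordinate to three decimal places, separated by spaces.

-0.438 0.683 0.767

θ = κ·ℓ = 1.3020 × 1.2497 = 1.62711 rad
ρ = (1 − cos θ)/κ = (1 − -0.05628)/1.3020 = 0.81128
z = sin θ / κ = 0.99841/1.3020 = 0.76683
x = ρ cos φ = 0.81128 × cos(122.67°) = -0.43793
y = ρ sin φ = 0.81128 × sin(122.67°) = 0.68293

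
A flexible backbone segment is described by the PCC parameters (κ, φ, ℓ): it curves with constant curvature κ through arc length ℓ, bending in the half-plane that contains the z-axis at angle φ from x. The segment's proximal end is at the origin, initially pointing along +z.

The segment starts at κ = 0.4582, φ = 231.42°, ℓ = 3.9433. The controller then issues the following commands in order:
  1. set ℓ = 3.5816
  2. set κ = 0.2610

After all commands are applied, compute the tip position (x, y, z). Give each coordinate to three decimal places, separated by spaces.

-0.970 -1.216 3.082

initial: κ=0.4582, φ=231.42°, ℓ=3.9433
cmd 1: set ℓ=3.5816 → (κ,φ,ℓ)=(0.4582,231.42°,3.5816) → tip=(-1.4566,-1.8259,2.1771)
cmd 2: set κ=0.2610 → (κ,φ,ℓ)=(0.2610,231.42°,3.5816) → tip=(-0.9701,-1.2161,3.0823)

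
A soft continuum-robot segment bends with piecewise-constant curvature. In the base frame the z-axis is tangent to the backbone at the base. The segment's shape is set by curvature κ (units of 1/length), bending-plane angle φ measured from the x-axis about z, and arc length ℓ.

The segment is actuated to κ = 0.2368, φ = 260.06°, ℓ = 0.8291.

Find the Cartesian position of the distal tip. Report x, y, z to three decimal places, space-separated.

-0.014 -0.080 0.824

θ = κ·ℓ = 0.2368 × 0.8291 = 0.19633 rad
ρ = (1 − cos θ)/κ = (1 − 0.98079)/0.2368 = 0.08113
z = sin θ / κ = 0.19507/0.2368 = 0.82378
x = ρ cos φ = 0.08113 × cos(260.06°) = -0.01400
y = ρ sin φ = 0.08113 × sin(260.06°) = -0.07991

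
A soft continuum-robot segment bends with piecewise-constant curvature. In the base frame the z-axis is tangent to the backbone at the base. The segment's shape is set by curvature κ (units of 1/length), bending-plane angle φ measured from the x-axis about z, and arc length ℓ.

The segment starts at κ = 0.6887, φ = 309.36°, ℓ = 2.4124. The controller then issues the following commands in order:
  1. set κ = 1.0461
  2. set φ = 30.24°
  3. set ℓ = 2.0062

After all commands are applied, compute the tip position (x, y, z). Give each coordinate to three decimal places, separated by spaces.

initial: κ=0.6887, φ=309.36°, ℓ=2.4124
cmd 1: set κ=1.0461 → (κ,φ,ℓ)=(1.0461,309.36°,2.4124) → tip=(1.1004,-1.3415,0.5539)
cmd 2: set φ=30.24° → (κ,φ,ℓ)=(1.0461,30.24°,2.4124) → tip=(1.4990,0.8738,0.5539)
cmd 3: set ℓ=2.0062 → (κ,φ,ℓ)=(1.0461,30.24°,2.0062) → tip=(1.2418,0.7239,0.8258)

1.242 0.724 0.826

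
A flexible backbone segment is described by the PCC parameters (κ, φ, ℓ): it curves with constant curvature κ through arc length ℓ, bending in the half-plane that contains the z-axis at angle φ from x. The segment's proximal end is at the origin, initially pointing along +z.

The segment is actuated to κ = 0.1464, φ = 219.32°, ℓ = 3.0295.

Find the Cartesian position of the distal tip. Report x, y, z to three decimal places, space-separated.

-0.511 -0.419 2.931

θ = κ·ℓ = 0.1464 × 3.0295 = 0.44352 rad
ρ = (1 − cos θ)/κ = (1 − 0.90325)/0.1464 = 0.66088
z = sin θ / κ = 0.42912/0.1464 = 2.93115
x = ρ cos φ = 0.66088 × cos(219.32°) = -0.51127
y = ρ sin φ = 0.66088 × sin(219.32°) = -0.41877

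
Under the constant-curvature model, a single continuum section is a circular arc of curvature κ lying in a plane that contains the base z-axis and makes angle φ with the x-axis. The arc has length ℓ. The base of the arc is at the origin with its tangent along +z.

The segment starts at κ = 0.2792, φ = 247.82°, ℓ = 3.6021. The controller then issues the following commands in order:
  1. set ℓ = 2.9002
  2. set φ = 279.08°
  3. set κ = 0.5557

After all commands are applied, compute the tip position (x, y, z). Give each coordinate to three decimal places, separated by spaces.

initial: κ=0.2792, φ=247.82°, ℓ=3.6021
cmd 1: set ℓ=2.9002 → (κ,φ,ℓ)=(0.2792,247.82°,2.9002) → tip=(-0.4196,-1.0292,2.5935)
cmd 2: set φ=279.08° → (κ,φ,ℓ)=(0.2792,279.08°,2.9002) → tip=(0.1754,-1.0975,2.5935)
cmd 3: set κ=0.5557 → (κ,φ,ℓ)=(0.5557,279.08°,2.9002) → tip=(0.2956,-1.8495,1.7980)

0.296 -1.850 1.798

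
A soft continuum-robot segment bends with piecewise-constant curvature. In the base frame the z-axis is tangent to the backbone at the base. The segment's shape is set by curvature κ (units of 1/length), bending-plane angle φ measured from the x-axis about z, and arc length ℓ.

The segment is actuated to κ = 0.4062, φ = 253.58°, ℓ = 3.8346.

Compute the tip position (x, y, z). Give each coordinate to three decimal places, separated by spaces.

-0.687 -2.330 2.462

θ = κ·ℓ = 0.4062 × 3.8346 = 1.55761 rad
ρ = (1 − cos θ)/κ = (1 − 0.01318)/0.4062 = 2.42939
z = sin θ / κ = 0.99991/0.4062 = 2.46163
x = ρ cos φ = 2.42939 × cos(253.58°) = -0.68673
y = ρ sin φ = 2.42939 × sin(253.58°) = -2.33031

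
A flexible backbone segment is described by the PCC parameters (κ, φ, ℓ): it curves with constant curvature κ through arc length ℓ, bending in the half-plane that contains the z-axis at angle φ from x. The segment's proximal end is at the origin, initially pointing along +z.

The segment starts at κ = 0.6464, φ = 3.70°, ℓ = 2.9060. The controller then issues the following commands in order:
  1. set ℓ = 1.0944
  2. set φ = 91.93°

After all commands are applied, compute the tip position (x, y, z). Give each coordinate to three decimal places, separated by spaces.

-0.013 0.371 1.005

initial: κ=0.6464, φ=3.70°, ℓ=2.9060
cmd 1: set ℓ=1.0944 → (κ,φ,ℓ)=(0.6464,3.70°,1.0944) → tip=(0.3704,0.0240,1.0054)
cmd 2: set φ=91.93° → (κ,φ,ℓ)=(0.6464,91.93°,1.0944) → tip=(-0.0125,0.3710,1.0054)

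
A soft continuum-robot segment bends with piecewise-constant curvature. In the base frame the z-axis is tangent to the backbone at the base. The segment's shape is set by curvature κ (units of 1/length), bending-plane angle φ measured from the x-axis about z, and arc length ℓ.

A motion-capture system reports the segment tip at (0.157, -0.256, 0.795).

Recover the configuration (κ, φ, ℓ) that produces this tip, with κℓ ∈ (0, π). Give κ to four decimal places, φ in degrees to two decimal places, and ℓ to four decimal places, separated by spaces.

ρ = √(x²+y²) = √(0.157² + -0.256²) = 0.30031
φ = atan2(y, x) mod 360° = atan2(-0.256, 0.157) = 301.5200°
|p|² = ρ² + z² = 0.30031² + 0.795² = 0.72221
κ = 2ρ / |p|² = 2×0.30031 / 0.72221 = 0.83164
θ = 2·atan2(ρ, z) = 2·atan2(0.30031, 0.795) = 0.72235 rad
ℓ = θ/κ = 0.72235/0.83164 = 0.86859

0.8316 301.52 0.8686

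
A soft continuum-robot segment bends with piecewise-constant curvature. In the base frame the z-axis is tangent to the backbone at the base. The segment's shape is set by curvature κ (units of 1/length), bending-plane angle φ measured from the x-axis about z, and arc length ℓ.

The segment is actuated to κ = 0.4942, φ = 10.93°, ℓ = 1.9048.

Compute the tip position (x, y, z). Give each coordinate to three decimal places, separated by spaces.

θ = κ·ℓ = 0.4942 × 1.9048 = 0.94135 rad
ρ = (1 − cos θ)/κ = (1 − 0.58870)/0.4942 = 0.83226
z = sin θ / κ = 0.80835/0.4942 = 1.63568
x = ρ cos φ = 0.83226 × cos(10.93°) = 0.81717
y = ρ sin φ = 0.83226 × sin(10.93°) = 0.15781

0.817 0.158 1.636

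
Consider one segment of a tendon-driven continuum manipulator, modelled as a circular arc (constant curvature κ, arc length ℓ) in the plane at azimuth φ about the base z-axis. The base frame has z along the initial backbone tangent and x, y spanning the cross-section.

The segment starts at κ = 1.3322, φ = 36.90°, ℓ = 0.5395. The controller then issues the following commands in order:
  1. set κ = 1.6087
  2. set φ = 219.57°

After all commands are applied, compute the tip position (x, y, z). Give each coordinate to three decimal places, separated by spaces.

-0.169 -0.140 0.474

initial: κ=1.3322, φ=36.90°, ℓ=0.5395
cmd 1: set κ=1.6087 → (κ,φ,ℓ)=(1.6087,36.90°,0.5395) → tip=(0.1758,0.1320,0.4743)
cmd 2: set φ=219.57° → (κ,φ,ℓ)=(1.6087,219.57°,0.5395) → tip=(-0.1694,-0.1400,0.4743)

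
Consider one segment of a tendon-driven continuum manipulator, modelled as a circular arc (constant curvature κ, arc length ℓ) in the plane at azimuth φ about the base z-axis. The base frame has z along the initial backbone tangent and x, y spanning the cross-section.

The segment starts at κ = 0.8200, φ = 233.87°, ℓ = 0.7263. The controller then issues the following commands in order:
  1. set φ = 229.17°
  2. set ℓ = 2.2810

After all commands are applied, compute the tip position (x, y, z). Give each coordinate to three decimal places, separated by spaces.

-1.033 -1.195 1.165

initial: κ=0.8200, φ=233.87°, ℓ=0.7263
cmd 1: set φ=229.17° → (κ,φ,ℓ)=(0.8200,229.17°,0.7263) → tip=(-0.1373,-0.1589,0.6841)
cmd 2: set ℓ=2.2810 → (κ,φ,ℓ)=(0.8200,229.17°,2.2810) → tip=(-1.0327,-1.1951,1.1652)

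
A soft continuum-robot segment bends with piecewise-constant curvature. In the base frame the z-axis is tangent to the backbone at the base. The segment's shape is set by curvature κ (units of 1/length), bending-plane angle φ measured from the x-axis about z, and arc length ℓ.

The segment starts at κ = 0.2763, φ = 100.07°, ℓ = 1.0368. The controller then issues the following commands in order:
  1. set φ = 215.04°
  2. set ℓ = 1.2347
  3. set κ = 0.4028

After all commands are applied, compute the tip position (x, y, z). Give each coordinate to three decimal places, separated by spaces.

initial: κ=0.2763, φ=100.07°, ℓ=1.0368
cmd 1: set φ=215.04° → (κ,φ,ℓ)=(0.2763,215.04°,1.0368) → tip=(-0.1208,-0.0847,1.0227)
cmd 2: set ℓ=1.2347 → (κ,φ,ℓ)=(0.2763,215.04°,1.2347) → tip=(-0.1708,-0.1198,1.2109)
cmd 3: set κ=0.4028 → (κ,φ,ℓ)=(0.4028,215.04°,1.2347) → tip=(-0.2462,-0.1727,1.1844)

-0.246 -0.173 1.184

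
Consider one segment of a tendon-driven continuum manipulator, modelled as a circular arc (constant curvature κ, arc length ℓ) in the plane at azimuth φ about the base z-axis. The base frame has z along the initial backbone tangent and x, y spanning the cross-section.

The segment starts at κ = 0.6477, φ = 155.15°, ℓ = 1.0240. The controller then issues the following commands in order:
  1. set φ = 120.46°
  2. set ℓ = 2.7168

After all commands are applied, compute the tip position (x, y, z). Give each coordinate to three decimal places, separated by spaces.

-0.930 1.581 1.516

initial: κ=0.6477, φ=155.15°, ℓ=1.0240
cmd 1: set φ=120.46° → (κ,φ,ℓ)=(0.6477,120.46°,1.0240) → tip=(-0.1659,0.2821,0.9506)
cmd 2: set ℓ=2.7168 → (κ,φ,ℓ)=(0.6477,120.46°,2.7168) → tip=(-0.9296,1.5807,1.5165)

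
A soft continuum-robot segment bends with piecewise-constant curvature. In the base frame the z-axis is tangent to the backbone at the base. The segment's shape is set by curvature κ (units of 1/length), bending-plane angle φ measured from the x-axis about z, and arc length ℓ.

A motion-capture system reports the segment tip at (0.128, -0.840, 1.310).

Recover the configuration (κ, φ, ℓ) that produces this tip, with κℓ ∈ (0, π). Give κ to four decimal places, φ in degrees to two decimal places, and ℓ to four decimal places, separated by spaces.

ρ = √(x²+y²) = √(0.128² + -0.840²) = 0.84970
φ = atan2(y, x) mod 360° = atan2(-0.840, 0.128) = 278.6641°
|p|² = ρ² + z² = 0.84970² + 1.310² = 2.43808
κ = 2ρ / |p|² = 2×0.84970 / 2.43808 = 0.69702
θ = 2·atan2(ρ, z) = 2·atan2(0.84970, 1.310) = 1.15081 rad
ℓ = θ/κ = 1.15081/0.69702 = 1.65105

0.6970 278.66 1.6510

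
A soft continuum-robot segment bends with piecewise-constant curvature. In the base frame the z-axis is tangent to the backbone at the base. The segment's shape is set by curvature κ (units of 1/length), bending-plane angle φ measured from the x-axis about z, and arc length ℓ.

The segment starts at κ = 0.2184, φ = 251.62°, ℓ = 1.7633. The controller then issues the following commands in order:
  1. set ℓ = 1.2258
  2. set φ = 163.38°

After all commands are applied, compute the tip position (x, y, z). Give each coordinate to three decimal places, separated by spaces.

-0.156 0.047 1.211

initial: κ=0.2184, φ=251.62°, ℓ=1.7633
cmd 1: set ℓ=1.2258 → (κ,φ,ℓ)=(0.2184,251.62°,1.2258) → tip=(-0.0514,-0.1548,1.2112)
cmd 2: set φ=163.38° → (κ,φ,ℓ)=(0.2184,163.38°,1.2258) → tip=(-0.1563,0.0467,1.2112)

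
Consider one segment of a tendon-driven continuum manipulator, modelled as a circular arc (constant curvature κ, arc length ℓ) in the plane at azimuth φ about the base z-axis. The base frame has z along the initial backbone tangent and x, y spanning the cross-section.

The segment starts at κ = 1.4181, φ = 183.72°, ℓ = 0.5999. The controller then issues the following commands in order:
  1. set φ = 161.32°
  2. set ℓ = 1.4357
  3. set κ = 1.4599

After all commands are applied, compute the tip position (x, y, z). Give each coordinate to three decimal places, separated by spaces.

initial: κ=1.4181, φ=183.72°, ℓ=0.5999
cmd 1: set φ=161.32° → (κ,φ,ℓ)=(1.4181,161.32°,0.5999) → tip=(-0.2275,0.0769,0.5301)
cmd 2: set ℓ=1.4357 → (κ,φ,ℓ)=(1.4181,161.32°,1.4357) → tip=(-0.9677,0.3272,0.6302)
cmd 3: set κ=1.4599 → (κ,φ,ℓ)=(1.4599,161.32°,1.4357) → tip=(-0.9742,0.3294,0.5927)

-0.974 0.329 0.593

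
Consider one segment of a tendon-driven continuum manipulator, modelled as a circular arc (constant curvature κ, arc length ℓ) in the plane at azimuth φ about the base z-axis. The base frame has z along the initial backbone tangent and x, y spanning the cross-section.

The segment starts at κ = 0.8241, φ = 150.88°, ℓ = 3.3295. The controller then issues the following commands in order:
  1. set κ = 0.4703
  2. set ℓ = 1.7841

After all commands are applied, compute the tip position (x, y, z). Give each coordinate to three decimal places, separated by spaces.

-0.616 0.343 1.582

initial: κ=0.8241, φ=150.88°, ℓ=3.3295
cmd 1: set κ=0.4703 → (κ,φ,ℓ)=(0.4703,150.88°,3.3295) → tip=(-1.8484,1.0296,2.1263)
cmd 2: set ℓ=1.7841 → (κ,φ,ℓ)=(0.4703,150.88°,1.7841) → tip=(-0.6164,0.3434,1.5820)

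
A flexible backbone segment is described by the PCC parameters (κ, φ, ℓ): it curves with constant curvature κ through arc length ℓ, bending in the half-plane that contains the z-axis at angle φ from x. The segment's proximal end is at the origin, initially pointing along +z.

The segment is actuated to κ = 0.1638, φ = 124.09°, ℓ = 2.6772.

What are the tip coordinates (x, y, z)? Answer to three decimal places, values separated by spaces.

-0.324 0.478 2.592

θ = κ·ℓ = 0.1638 × 2.6772 = 0.43853 rad
ρ = (1 − cos θ)/κ = (1 − 0.90538)/0.1638 = 0.57766
z = sin θ / κ = 0.42460/0.1638 = 2.59222
x = ρ cos φ = 0.57766 × cos(124.09°) = -0.32378
y = ρ sin φ = 0.57766 × sin(124.09°) = 0.47840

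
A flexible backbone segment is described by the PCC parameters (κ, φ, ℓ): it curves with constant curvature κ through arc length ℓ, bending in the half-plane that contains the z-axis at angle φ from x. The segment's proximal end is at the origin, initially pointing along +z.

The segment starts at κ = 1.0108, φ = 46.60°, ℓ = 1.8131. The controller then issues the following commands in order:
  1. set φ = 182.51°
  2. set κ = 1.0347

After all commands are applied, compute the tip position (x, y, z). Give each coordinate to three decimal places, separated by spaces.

-1.256 -0.055 0.922

initial: κ=1.0108, φ=46.60°, ℓ=1.8131
cmd 1: set φ=182.51° → (κ,φ,ℓ)=(1.0108,182.51°,1.8131) → tip=(-1.2443,-0.0545,0.9556)
cmd 2: set κ=1.0347 → (κ,φ,ℓ)=(1.0347,182.51°,1.8131) → tip=(-1.2557,-0.0550,0.9218)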